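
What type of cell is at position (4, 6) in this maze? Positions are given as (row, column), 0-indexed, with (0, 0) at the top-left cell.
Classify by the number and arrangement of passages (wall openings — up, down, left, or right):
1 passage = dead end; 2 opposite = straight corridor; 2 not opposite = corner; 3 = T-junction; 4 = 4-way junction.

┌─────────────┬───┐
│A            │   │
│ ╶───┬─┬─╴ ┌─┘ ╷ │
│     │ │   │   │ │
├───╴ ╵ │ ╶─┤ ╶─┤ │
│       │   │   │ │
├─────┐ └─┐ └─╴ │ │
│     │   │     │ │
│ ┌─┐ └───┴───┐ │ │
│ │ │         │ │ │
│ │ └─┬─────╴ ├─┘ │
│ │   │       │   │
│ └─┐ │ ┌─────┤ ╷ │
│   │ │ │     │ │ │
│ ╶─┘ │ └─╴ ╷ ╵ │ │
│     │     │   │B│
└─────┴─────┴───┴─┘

Checking cell at (4, 6):
Number of passages: 2
Cell type: corner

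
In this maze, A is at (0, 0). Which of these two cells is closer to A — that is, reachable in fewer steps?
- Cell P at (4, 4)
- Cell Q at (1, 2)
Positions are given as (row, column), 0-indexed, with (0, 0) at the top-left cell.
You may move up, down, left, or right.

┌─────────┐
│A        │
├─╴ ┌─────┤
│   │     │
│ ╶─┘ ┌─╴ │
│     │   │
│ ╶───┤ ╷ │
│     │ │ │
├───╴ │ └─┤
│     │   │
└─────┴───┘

Shortest path A → P at (4, 4): 14 steps
Shortest path A → Q at (1, 2): 7 steps

Q is closer (7 steps vs 14 steps).

Path to P:

┌─────────┐
│A ↓      │
├─╴ ┌─────┤
│↓ ↲│↱ → ↓│
│ ╶─┘ ┌─╴ │
│↳ → ↑│↓ ↲│
│ ╶───┤ ╷ │
│     │↓│ │
├───╴ │ └─┤
│     │↳ P│
└─────┴───┘

Path to Q:

┌─────────┐
│A ↓      │
├─╴ ┌─────┤
│↓ ↲│Q    │
│ ╶─┘ ┌─╴ │
│↳ → ↑│   │
│ ╶───┤ ╷ │
│     │ │ │
├───╴ │ └─┤
│     │   │
└─────┴───┘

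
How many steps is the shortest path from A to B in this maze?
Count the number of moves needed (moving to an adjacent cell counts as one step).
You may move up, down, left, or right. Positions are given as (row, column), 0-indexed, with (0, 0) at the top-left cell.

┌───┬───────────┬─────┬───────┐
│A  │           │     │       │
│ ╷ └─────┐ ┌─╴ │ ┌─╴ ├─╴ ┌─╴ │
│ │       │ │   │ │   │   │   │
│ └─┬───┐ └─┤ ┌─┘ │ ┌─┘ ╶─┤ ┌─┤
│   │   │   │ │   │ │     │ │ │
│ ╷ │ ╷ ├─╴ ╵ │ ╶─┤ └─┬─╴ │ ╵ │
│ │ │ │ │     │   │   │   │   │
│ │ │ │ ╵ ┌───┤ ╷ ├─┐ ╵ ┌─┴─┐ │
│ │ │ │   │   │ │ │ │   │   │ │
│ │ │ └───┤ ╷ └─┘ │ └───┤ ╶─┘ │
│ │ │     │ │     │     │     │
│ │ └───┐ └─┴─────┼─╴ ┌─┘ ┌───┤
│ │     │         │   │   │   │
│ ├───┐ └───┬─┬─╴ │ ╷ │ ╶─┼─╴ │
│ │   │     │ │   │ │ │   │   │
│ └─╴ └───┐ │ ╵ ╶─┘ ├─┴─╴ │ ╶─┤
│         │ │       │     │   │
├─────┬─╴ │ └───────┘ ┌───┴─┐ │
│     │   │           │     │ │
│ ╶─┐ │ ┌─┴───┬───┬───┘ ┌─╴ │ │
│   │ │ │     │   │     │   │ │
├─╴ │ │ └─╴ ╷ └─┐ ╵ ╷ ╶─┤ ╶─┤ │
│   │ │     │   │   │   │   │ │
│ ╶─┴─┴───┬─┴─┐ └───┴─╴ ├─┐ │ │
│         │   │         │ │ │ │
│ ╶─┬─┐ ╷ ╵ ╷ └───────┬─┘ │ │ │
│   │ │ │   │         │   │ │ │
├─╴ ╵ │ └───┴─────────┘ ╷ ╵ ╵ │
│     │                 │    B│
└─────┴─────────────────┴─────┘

Using BFS to find shortest path:
Start: (0, 0), End: (14, 14)
Path found:
(0,0) → (1,0) → (2,0) → (3,0) → (4,0) → (5,0) → (6,0) → (7,0) → (8,0) → (8,1) → (8,2) → (8,3) → (8,4) → (9,4) → (9,3) → (10,3) → (11,3) → (11,4) → (11,5) → (10,5) → (10,6) → (11,6) → (11,7) → (12,7) → (12,8) → (12,9) → (12,10) → (12,11) → (11,11) → (11,10) → (10,10) → (10,11) → (9,11) → (9,12) → (9,13) → (10,13) → (10,12) → (11,12) → (11,13) → (12,13) → (13,13) → (14,13) → (14,14)
Number of steps: 42

Solution:

┌───┬───────────┬─────┬───────┐
│A  │           │     │       │
│ ╷ └─────┐ ┌─╴ │ ┌─╴ ├─╴ ┌─╴ │
│↓│       │ │   │ │   │   │   │
│ └─┬───┐ └─┤ ┌─┘ │ ┌─┘ ╶─┤ ┌─┤
│↓  │   │   │ │   │ │     │ │ │
│ ╷ │ ╷ ├─╴ ╵ │ ╶─┤ └─┬─╴ │ ╵ │
│↓│ │ │ │     │   │   │   │   │
│ │ │ │ ╵ ┌───┤ ╷ ├─┐ ╵ ┌─┴─┐ │
│↓│ │ │   │   │ │ │ │   │   │ │
│ │ │ └───┤ ╷ └─┘ │ └───┤ ╶─┘ │
│↓│ │     │ │     │     │     │
│ │ └───┐ └─┴─────┼─╴ ┌─┘ ┌───┤
│↓│     │         │   │   │   │
│ ├───┐ └───┬─┬─╴ │ ╷ │ ╶─┼─╴ │
│↓│   │     │ │   │ │ │   │   │
│ └─╴ └───┐ │ ╵ ╶─┘ ├─┴─╴ │ ╶─┤
│↳ → → → ↓│ │       │     │   │
├─────┬─╴ │ └───────┘ ┌───┴─┐ │
│     │↓ ↲│           │↱ → ↓│ │
│ ╶─┐ │ ┌─┴───┬───┬───┘ ┌─╴ │ │
│   │ │↓│  ↱ ↓│   │  ↱ ↑│↓ ↲│ │
├─╴ │ │ └─╴ ╷ └─┐ ╵ ╷ ╶─┤ ╶─┤ │
│   │ │↳ → ↑│↳ ↓│   │↑ ↰│↳ ↓│ │
│ ╶─┴─┴───┬─┴─┐ └───┴─╴ ├─┐ │ │
│         │   │↳ → → → ↑│ │↓│ │
│ ╶─┬─┐ ╷ ╵ ╷ └───────┬─┘ │ │ │
│   │ │ │   │         │   │↓│ │
├─╴ ╵ │ └───┴─────────┘ ╷ ╵ ╵ │
│     │                 │  ↳ B│
└─────┴─────────────────┴─────┘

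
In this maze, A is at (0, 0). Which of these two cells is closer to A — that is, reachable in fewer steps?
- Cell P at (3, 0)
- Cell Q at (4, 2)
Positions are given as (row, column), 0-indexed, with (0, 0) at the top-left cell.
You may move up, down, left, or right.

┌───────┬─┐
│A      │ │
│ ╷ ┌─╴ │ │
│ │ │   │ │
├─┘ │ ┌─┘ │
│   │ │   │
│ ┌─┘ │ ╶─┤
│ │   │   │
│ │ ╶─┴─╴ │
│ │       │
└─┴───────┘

Shortest path A → P at (3, 0): 5 steps
Shortest path A → Q at (4, 2): 10 steps

P is closer (5 steps vs 10 steps).

Path to P:

┌───────┬─┐
│A ↓    │ │
│ ╷ ┌─╴ │ │
│ │↓│   │ │
├─┘ │ ┌─┘ │
│↓ ↲│ │   │
│ ┌─┘ │ ╶─┤
│P│   │   │
│ │ ╶─┴─╴ │
│ │       │
└─┴───────┘

Path to Q:

┌───────┬─┐
│A → → ↓│ │
│ ╷ ┌─╴ │ │
│ │ │↓ ↲│ │
├─┘ │ ┌─┘ │
│   │↓│   │
│ ┌─┘ │ ╶─┤
│ │↓ ↲│   │
│ │ ╶─┴─╴ │
│ │↳ Q    │
└─┴───────┘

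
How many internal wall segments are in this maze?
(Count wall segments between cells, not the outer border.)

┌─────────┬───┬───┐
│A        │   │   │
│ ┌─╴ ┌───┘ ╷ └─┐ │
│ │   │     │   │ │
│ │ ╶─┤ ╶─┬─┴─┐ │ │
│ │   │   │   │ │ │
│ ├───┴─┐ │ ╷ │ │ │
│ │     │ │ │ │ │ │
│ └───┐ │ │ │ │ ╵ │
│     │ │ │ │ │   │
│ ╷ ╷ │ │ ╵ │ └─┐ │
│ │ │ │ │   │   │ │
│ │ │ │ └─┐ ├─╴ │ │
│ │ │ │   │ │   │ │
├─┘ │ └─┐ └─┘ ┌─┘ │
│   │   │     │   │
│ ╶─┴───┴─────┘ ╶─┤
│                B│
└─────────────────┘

Counting internal wall segments:
Total internal walls: 64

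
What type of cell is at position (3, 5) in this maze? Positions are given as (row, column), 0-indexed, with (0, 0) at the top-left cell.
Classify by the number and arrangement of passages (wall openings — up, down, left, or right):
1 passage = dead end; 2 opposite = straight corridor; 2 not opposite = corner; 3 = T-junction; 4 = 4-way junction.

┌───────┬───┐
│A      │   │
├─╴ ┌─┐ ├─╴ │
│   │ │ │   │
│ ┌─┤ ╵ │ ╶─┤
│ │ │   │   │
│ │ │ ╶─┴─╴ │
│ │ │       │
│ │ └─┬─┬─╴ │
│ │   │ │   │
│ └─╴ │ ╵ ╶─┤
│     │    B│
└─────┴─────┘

Checking cell at (3, 5):
Number of passages: 3
Cell type: T-junction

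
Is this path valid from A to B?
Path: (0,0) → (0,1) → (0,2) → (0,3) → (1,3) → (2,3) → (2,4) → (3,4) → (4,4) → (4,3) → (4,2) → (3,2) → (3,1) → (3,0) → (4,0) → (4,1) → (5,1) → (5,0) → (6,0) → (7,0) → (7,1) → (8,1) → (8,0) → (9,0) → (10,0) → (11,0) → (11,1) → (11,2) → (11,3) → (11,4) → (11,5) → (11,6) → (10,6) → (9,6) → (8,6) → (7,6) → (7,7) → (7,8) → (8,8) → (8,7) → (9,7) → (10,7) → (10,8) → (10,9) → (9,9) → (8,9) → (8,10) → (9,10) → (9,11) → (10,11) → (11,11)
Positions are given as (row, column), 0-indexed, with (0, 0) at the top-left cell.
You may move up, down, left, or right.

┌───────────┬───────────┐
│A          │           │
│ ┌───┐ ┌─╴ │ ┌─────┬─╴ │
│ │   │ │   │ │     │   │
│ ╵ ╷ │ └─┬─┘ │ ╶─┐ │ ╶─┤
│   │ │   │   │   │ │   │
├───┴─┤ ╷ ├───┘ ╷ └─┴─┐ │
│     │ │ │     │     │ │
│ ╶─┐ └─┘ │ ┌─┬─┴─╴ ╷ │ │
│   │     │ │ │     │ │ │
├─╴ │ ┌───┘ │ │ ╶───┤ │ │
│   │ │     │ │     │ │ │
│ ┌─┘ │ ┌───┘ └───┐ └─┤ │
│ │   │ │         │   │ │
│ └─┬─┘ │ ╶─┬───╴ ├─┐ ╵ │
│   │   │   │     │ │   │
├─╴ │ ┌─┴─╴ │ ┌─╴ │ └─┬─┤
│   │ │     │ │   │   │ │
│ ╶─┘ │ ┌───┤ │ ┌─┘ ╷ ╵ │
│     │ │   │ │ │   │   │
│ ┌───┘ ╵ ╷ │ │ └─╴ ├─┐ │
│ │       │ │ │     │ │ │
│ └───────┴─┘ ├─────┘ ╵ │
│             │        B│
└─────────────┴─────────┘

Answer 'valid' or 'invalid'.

Checking path validity:
Result: All consecutive moves are passable.

valid

Correct solution:

┌───────────┬───────────┐
│A → → ↓    │           │
│ ┌───┐ ┌─╴ │ ┌─────┬─╴ │
│ │   │↓│   │ │     │   │
│ ╵ ╷ │ └─┬─┘ │ ╶─┐ │ ╶─┤
│   │ │↳ ↓│   │   │ │   │
├───┴─┤ ╷ ├───┘ ╷ └─┴─┐ │
│↓ ← ↰│ │↓│     │     │ │
│ ╶─┐ └─┘ │ ┌─┬─┴─╴ ╷ │ │
│↳ ↓│↑ ← ↲│ │ │     │ │ │
├─╴ │ ┌───┘ │ │ ╶───┤ │ │
│↓ ↲│ │     │ │     │ │ │
│ ┌─┘ │ ┌───┘ └───┐ └─┤ │
│↓│   │ │         │   │ │
│ └─┬─┘ │ ╶─┬───╴ ├─┐ ╵ │
│↳ ↓│   │   │↱ → ↓│ │   │
├─╴ │ ┌─┴─╴ │ ┌─╴ │ └─┬─┤
│↓ ↲│ │     │↑│↓ ↲│↱ ↓│ │
│ ╶─┘ │ ┌───┤ │ ┌─┘ ╷ ╵ │
│↓    │ │   │↑│↓│  ↑│↳ ↓│
│ ┌───┘ ╵ ╷ │ │ └─╴ ├─┐ │
│↓│       │ │↑│↳ → ↑│ │↓│
│ └───────┴─┘ ├─────┘ ╵ │
│↳ → → → → → ↑│        B│
└─────────────┴─────────┘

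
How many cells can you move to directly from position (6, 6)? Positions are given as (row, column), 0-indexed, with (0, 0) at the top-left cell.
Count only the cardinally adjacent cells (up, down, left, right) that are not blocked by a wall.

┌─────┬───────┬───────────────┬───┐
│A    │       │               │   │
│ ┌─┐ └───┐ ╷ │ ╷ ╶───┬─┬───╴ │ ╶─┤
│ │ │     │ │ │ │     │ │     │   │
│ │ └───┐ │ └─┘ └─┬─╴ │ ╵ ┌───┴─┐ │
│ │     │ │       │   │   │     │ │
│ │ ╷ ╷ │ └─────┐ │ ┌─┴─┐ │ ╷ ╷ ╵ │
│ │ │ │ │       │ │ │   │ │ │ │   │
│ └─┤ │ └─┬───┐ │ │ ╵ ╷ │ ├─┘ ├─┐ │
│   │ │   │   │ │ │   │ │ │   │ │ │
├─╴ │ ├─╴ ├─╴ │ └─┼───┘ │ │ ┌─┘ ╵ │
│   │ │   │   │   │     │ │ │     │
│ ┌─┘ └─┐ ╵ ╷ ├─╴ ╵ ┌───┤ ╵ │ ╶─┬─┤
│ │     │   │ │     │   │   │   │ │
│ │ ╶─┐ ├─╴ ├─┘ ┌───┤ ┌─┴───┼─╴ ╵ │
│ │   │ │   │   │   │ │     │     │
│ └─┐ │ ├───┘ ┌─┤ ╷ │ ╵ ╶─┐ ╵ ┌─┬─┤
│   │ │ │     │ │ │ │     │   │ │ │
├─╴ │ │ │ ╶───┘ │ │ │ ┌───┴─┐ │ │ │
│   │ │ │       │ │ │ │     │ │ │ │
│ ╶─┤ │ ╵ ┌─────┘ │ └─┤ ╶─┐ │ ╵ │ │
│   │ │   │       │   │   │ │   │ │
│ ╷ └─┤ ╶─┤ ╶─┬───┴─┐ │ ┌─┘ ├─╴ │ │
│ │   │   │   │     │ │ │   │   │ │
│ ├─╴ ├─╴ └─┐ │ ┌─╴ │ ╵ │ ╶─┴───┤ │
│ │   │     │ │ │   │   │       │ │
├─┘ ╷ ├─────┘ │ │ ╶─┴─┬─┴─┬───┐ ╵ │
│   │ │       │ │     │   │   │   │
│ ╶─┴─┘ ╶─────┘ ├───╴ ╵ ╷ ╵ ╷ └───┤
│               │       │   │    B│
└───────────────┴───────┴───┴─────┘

Checking passable neighbors of (6, 6):
Neighbors: (5, 6)
Count: 1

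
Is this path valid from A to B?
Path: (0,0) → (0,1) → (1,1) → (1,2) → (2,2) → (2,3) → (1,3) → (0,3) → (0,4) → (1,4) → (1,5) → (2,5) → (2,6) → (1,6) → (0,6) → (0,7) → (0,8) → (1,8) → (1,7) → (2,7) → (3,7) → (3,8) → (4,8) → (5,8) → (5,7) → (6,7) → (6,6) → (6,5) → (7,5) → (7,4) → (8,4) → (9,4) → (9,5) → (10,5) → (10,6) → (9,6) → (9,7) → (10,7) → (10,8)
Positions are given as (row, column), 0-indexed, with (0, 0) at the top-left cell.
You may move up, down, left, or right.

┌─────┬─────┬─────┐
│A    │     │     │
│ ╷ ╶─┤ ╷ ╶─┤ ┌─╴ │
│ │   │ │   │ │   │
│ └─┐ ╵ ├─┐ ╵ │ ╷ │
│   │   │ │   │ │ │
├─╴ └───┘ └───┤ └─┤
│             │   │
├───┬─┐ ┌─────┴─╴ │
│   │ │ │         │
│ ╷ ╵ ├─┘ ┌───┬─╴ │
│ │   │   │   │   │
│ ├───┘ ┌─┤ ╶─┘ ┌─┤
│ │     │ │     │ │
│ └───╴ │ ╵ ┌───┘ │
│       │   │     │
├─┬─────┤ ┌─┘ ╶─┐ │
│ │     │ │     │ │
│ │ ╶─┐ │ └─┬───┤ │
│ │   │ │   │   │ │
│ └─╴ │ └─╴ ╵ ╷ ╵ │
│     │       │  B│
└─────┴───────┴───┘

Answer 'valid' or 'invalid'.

Checking path validity:
Result: All consecutive moves are passable.

valid

Correct solution:

┌─────┬─────┬─────┐
│A ↓  │↱ ↓  │↱ → ↓│
│ ╷ ╶─┤ ╷ ╶─┤ ┌─╴ │
│ │↳ ↓│↑│↳ ↓│↑│↓ ↲│
│ └─┐ ╵ ├─┐ ╵ │ ╷ │
│   │↳ ↑│ │↳ ↑│↓│ │
├─╴ └───┘ └───┤ └─┤
│             │↳ ↓│
├───┬─┐ ┌─────┴─╴ │
│   │ │ │        ↓│
│ ╷ ╵ ├─┘ ┌───┬─╴ │
│ │   │   │   │↓ ↲│
│ ├───┘ ┌─┤ ╶─┘ ┌─┤
│ │     │ │↓ ← ↲│ │
│ └───╴ │ ╵ ┌───┘ │
│       │↓ ↲│     │
├─┬─────┤ ┌─┘ ╶─┐ │
│ │     │↓│     │ │
│ │ ╶─┐ │ └─┬───┤ │
│ │   │ │↳ ↓│↱ ↓│ │
│ └─╴ │ └─╴ ╵ ╷ ╵ │
│     │    ↳ ↑│↳ B│
└─────┴───────┴───┘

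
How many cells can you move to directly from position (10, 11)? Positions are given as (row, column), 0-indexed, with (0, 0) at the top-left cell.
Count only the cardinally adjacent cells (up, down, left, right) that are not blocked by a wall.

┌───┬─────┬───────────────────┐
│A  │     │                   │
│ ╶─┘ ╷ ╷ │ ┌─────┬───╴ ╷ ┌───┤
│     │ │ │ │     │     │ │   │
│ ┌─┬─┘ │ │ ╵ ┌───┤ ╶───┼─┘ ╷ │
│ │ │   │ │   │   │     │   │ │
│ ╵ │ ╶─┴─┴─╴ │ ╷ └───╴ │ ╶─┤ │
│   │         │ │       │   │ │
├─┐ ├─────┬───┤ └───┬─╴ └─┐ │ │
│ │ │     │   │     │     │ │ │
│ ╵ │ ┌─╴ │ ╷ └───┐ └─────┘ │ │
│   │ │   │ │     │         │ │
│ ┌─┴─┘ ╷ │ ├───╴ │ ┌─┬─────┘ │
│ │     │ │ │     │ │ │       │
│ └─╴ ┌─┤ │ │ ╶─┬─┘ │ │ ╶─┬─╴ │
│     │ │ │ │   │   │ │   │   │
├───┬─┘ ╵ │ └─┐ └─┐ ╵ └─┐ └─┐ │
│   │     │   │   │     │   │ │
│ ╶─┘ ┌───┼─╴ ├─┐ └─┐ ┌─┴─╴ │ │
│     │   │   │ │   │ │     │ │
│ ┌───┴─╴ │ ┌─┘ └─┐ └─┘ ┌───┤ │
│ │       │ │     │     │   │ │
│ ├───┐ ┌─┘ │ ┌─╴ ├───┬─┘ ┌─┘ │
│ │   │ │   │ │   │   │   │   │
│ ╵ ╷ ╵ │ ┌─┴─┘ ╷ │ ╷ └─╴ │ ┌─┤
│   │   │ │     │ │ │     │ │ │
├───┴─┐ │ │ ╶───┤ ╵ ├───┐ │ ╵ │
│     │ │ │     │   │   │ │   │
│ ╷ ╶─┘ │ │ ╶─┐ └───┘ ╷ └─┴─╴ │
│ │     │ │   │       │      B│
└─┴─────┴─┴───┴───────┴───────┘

Checking passable neighbors of (10, 11):
Neighbors: (9, 11), (10, 10)
Count: 2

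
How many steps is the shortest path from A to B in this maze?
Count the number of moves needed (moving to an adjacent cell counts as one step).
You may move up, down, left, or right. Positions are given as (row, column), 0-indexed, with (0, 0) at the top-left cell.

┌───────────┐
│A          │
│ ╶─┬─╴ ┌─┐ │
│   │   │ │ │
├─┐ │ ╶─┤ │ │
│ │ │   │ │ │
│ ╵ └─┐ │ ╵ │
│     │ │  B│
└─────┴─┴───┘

Using BFS to find shortest path:
Start: (0, 0), End: (3, 5)
Path found:
(0,0) → (0,1) → (0,2) → (0,3) → (0,4) → (0,5) → (1,5) → (2,5) → (3,5)
Number of steps: 8

Solution:

┌───────────┐
│A → → → → ↓│
│ ╶─┬─╴ ┌─┐ │
│   │   │ │↓│
├─┐ │ ╶─┤ │ │
│ │ │   │ │↓│
│ ╵ └─┐ │ ╵ │
│     │ │  B│
└─────┴─┴───┘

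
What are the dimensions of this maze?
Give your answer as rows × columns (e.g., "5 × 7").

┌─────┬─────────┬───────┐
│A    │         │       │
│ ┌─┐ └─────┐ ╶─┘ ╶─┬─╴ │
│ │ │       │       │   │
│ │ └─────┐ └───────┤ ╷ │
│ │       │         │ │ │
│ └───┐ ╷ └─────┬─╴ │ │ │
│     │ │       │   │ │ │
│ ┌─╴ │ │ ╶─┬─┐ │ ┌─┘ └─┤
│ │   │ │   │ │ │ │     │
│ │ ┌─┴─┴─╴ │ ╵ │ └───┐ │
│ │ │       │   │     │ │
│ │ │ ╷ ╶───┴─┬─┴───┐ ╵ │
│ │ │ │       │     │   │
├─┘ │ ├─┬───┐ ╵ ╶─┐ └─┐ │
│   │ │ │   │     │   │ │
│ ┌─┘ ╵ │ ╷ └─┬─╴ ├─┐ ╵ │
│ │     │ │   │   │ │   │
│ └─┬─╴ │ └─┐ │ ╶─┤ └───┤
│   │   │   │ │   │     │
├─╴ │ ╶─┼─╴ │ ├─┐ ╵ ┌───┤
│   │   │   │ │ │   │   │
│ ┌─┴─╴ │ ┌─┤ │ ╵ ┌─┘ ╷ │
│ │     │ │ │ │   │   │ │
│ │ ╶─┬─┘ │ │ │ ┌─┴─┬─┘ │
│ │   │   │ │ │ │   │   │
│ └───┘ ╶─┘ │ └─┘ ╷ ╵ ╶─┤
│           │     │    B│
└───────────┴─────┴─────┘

Counting the maze dimensions:
Rows (vertical): 14
Columns (horizontal): 12
Dimensions: 14 × 12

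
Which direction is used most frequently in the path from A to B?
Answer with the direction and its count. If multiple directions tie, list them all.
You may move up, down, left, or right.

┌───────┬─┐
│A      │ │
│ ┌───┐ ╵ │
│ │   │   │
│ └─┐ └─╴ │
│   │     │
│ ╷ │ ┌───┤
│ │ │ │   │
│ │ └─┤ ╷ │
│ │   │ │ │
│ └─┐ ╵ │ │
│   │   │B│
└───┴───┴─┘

Directions: down, down, right, down, down, right, down, right, up, up, right, down, down
Counts: {'down': 7, 'right': 4, 'up': 2}
Most common: down (7 times)

Solution:

┌───────┬─┐
│A      │ │
│ ┌───┐ ╵ │
│↓│   │   │
│ └─┐ └─╴ │
│↳ ↓│     │
│ ╷ │ ┌───┤
│ │↓│ │↱ ↓│
│ │ └─┤ ╷ │
│ │↳ ↓│↑│↓│
│ └─┐ ╵ │ │
│   │↳ ↑│B│
└───┴───┴─┘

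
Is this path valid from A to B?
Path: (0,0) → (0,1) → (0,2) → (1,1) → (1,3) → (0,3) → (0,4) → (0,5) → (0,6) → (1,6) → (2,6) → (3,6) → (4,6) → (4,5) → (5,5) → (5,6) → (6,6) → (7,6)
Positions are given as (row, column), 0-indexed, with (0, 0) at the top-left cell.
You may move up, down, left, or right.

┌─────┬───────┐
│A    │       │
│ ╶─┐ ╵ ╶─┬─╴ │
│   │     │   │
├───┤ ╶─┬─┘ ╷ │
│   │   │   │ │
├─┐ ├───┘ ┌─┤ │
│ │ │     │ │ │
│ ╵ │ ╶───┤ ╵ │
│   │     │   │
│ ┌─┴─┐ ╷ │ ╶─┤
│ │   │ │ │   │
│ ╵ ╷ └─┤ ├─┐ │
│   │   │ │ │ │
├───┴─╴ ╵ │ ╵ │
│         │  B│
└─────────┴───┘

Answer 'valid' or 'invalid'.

Checking path validity:
Result: Invalid move at step 3: cannot move from (0, 2) to (1, 1).

invalid

Correct solution:

┌─────┬───────┐
│A → ↓│↱ → → ↓│
│ ╶─┐ ╵ ╶─┬─╴ │
│   │↳ ↑  │  ↓│
├───┤ ╶─┬─┘ ╷ │
│   │   │   │↓│
├─┐ ├───┘ ┌─┤ │
│ │ │     │ │↓│
│ ╵ │ ╶───┤ ╵ │
│   │     │↓ ↲│
│ ┌─┴─┐ ╷ │ ╶─┤
│ │   │ │ │↳ ↓│
│ ╵ ╷ └─┤ ├─┐ │
│   │   │ │ │↓│
├───┴─╴ ╵ │ ╵ │
│         │  B│
└─────────┴───┘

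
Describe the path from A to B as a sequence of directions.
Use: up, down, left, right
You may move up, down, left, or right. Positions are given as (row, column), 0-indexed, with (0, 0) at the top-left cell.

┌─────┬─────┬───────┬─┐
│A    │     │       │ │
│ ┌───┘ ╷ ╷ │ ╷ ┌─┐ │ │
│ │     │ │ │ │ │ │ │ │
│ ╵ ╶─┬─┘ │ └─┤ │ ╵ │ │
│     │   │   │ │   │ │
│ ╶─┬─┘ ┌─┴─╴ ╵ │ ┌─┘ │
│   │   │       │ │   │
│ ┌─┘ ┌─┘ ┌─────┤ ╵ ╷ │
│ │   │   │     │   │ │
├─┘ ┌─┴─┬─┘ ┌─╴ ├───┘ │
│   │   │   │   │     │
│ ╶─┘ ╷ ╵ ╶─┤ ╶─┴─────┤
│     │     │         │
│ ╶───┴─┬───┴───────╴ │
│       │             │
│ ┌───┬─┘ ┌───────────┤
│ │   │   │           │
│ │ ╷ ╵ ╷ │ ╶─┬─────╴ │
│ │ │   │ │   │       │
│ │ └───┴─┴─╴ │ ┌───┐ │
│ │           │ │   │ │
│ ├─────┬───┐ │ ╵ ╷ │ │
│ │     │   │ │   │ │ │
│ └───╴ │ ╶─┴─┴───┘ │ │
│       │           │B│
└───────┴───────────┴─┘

Finding the path and converting it to directions:
Path through cells: (0,0) → (1,0) → (2,0) → (2,1) → (1,1) → (1,2) → (1,3) → (0,3) → (0,4) → (1,4) → (2,4) → (2,3) → (3,3) → (3,2) → (4,2) → (4,1) → (5,1) → (5,0) → (6,0) → (6,1) → (6,2) → (5,2) → (5,3) → (6,3) → (6,4) → (5,4) → (5,5) → (4,5) → (4,6) → (4,7) → (5,7) → (5,6) → (6,6) → (6,7) → (6,8) → (6,9) → (6,10) → (7,10) → (7,9) → (7,8) → (7,7) → (7,6) → (7,5) → (7,4) → (8,4) → (8,3) → (9,3) → (9,2) → (8,2) → (8,1) → (9,1) → (10,1) → (10,2) → (10,3) → (10,4) → (10,5) → (10,6) → (9,6) → (9,5) → (8,5) → (8,6) → (8,7) → (8,8) → (8,9) → (8,10) → (9,10) → (10,10) → (11,10) → (12,10)
Directions: down, down, right, up, right, right, up, right, down, down, left, down, left, down, left, down, left, down, right, right, up, right, down, right, up, right, up, right, right, down, left, down, right, right, right, right, down, left, left, left, left, left, left, down, left, down, left, up, left, down, down, right, right, right, right, right, up, left, up, right, right, right, right, right, down, down, down, down

Solution:

┌─────┬─────┬───────┬─┐
│A    │↱ ↓  │       │ │
│ ┌───┘ ╷ ╷ │ ╷ ┌─┐ │ │
│↓│↱ → ↑│↓│ │ │ │ │ │ │
│ ╵ ╶─┬─┘ │ └─┤ │ ╵ │ │
│↳ ↑  │↓ ↲│   │ │   │ │
│ ╶─┬─┘ ┌─┴─╴ ╵ │ ┌─┘ │
│   │↓ ↲│       │ │   │
│ ┌─┘ ┌─┘ ┌─────┤ ╵ ╷ │
│ │↓ ↲│   │↱ → ↓│   │ │
├─┘ ┌─┴─┬─┘ ┌─╴ ├───┘ │
│↓ ↲│↱ ↓│↱ ↑│↓ ↲│     │
│ ╶─┘ ╷ ╵ ╶─┤ ╶─┴─────┤
│↳ → ↑│↳ ↑  │↳ → → → ↓│
│ ╶───┴─┬───┴───────╴ │
│       │↓ ← ← ← ← ← ↲│
│ ┌───┬─┘ ┌───────────┤
│ │↓ ↰│↓ ↲│↱ → → → → ↓│
│ │ ╷ ╵ ╷ │ ╶─┬─────╴ │
│ │↓│↑ ↲│ │↑ ↰│      ↓│
│ │ └───┴─┴─╴ │ ┌───┐ │
│ │↳ → → → → ↑│ │   │↓│
│ ├─────┬───┐ │ ╵ ╷ │ │
│ │     │   │ │   │ │↓│
│ └───╴ │ ╶─┴─┴───┘ │ │
│       │           │B│
└───────┴───────────┴─┘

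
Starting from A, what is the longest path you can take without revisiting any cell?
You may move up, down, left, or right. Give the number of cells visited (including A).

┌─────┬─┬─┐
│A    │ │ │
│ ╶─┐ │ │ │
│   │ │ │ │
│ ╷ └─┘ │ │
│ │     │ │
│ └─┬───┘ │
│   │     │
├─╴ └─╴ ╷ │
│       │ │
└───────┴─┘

Finding longest simple path using DFS:
Start: (0, 0)
Longest path visits 13 cells
Path: A → down → down → down → right → down → right → right → up → right → up → up → up

Solution:

┌─────┬─┬─┐
│A    │ │B│
│ ╶─┐ │ │ │
│↓  │ │ │↑│
│ ╷ └─┘ │ │
│↓│     │↑│
│ └─┬───┘ │
│↳ ↓│  ↱ ↑│
├─╴ └─╴ ╷ │
│  ↳ → ↑│ │
└───────┴─┘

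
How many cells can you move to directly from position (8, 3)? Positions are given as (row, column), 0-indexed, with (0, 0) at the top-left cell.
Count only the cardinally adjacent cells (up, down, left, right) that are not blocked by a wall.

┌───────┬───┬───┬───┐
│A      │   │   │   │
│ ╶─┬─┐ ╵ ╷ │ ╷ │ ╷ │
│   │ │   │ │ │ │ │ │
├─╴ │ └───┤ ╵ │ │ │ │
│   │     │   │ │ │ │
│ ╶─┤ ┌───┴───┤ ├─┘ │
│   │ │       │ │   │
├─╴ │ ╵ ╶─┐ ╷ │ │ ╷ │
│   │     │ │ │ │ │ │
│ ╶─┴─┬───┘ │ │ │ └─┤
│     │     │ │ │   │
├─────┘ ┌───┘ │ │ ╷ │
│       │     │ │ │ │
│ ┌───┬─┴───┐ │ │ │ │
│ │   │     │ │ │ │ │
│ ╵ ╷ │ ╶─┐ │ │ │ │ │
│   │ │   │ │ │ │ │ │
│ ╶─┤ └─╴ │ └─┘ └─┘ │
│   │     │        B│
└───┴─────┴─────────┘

Checking passable neighbors of (8, 3):
Neighbors: (7, 3), (8, 4)
Count: 2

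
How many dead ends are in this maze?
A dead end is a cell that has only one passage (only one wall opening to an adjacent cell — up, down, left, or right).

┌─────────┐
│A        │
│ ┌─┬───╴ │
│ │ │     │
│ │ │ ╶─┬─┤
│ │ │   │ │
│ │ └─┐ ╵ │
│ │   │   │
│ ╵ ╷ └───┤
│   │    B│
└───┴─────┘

Checking each cell for number of passages:

Dead ends found at positions:
  (1, 1)
  (2, 4)
  (4, 4)
Total dead ends: 3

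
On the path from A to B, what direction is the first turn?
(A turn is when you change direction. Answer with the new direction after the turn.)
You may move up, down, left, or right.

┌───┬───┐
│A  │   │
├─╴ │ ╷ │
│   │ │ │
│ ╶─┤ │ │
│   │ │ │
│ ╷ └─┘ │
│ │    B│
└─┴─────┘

Directions: right, down, left, down, right, down, right, right
First turn direction: down

Solution:

┌───┬───┐
│A ↓│   │
├─╴ │ ╷ │
│↓ ↲│ │ │
│ ╶─┤ │ │
│↳ ↓│ │ │
│ ╷ └─┘ │
│ │↳ → B│
└─┴─────┘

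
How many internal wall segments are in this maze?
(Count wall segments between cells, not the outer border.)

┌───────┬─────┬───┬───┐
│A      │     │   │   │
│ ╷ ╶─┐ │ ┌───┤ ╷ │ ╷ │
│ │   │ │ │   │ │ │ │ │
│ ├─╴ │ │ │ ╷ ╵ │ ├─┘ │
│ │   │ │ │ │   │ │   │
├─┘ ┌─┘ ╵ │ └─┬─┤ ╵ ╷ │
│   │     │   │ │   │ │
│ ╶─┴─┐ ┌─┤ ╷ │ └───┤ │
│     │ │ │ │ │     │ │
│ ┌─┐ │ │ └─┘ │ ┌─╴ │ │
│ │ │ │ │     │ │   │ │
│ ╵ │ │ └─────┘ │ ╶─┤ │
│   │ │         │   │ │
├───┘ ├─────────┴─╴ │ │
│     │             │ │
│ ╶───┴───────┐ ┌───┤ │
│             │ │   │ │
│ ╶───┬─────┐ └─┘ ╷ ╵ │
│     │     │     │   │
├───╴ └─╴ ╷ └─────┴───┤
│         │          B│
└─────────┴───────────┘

Counting internal wall segments:
Total internal walls: 100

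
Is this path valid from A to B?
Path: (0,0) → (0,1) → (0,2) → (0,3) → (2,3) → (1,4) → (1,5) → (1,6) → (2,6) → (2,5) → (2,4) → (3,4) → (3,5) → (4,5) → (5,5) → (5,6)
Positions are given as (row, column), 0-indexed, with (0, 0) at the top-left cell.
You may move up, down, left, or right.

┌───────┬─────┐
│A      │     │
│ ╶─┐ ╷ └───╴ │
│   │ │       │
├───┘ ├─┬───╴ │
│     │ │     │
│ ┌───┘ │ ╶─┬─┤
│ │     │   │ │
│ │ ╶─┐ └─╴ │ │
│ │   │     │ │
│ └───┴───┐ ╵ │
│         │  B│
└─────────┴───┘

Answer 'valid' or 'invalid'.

Checking path validity:
Result: Invalid move at step 4: cannot move from (0, 3) to (2, 3).

invalid

Correct solution:

┌───────┬─────┐
│A → → ↓│     │
│ ╶─┐ ╷ └───╴ │
│   │ │↳ → → ↓│
├───┘ ├─┬───╴ │
│     │ │↓ ← ↲│
│ ┌───┘ │ ╶─┬─┤
│ │     │↳ ↓│ │
│ │ ╶─┐ └─╴ │ │
│ │   │    ↓│ │
│ └───┴───┐ ╵ │
│         │↳ B│
└─────────┴───┘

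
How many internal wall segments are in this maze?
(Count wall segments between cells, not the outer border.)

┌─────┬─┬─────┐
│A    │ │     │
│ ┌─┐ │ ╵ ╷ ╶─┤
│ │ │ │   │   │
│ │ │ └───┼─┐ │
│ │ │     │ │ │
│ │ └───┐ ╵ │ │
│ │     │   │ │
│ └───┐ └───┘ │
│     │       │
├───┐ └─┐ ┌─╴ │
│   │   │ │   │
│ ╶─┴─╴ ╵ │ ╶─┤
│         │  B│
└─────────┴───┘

Counting internal wall segments:
Total internal walls: 36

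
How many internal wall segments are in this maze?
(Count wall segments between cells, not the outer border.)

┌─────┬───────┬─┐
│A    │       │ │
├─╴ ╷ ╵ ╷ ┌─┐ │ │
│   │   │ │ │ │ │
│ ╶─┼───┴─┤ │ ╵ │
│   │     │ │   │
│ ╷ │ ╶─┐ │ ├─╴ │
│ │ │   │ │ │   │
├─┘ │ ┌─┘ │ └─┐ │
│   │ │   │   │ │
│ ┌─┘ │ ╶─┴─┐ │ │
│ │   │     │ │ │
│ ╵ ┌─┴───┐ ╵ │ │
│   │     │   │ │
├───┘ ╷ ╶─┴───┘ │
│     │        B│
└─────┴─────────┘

Counting internal wall segments:
Total internal walls: 49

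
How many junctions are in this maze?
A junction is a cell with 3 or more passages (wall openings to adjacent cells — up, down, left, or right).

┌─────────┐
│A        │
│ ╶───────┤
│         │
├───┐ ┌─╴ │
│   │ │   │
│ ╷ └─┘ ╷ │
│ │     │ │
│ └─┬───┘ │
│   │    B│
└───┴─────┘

Checking each cell for number of passages:

Junctions found (3+ passages):
  (1, 2): 3 passages
  (2, 4): 3 passages
Total junctions: 2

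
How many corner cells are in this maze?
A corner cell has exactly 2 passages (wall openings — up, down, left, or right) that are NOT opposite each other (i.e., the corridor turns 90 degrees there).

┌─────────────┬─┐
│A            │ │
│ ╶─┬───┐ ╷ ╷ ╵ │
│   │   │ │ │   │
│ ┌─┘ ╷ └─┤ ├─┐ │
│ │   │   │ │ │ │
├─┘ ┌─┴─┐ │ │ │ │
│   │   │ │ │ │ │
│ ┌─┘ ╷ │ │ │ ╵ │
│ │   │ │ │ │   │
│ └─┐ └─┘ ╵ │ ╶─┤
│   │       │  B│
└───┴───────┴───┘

Counting corner cells (2 non-opposite passages):
Total corners: 18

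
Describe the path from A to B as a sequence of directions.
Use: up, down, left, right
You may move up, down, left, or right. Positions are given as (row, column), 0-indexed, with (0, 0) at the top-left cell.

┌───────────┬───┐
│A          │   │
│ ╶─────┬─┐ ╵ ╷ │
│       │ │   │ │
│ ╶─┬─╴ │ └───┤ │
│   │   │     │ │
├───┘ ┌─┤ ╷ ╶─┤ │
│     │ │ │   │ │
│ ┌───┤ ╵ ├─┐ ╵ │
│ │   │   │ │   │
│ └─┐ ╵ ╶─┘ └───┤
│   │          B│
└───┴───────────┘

Finding the path and converting it to directions:
Path through cells: (0,0) → (0,1) → (0,2) → (0,3) → (0,4) → (0,5) → (1,5) → (1,6) → (0,6) → (0,7) → (1,7) → (2,7) → (3,7) → (4,7) → (4,6) → (3,6) → (3,5) → (2,5) → (2,4) → (3,4) → (4,4) → (4,3) → (5,3) → (5,4) → (5,5) → (5,6) → (5,7)
Directions: right, right, right, right, right, down, right, up, right, down, down, down, down, left, up, left, up, left, down, down, left, down, right, right, right, right

Solution:

┌───────────┬───┐
│A → → → → ↓│↱ ↓│
│ ╶─────┬─┐ ╵ ╷ │
│       │ │↳ ↑│↓│
│ ╶─┬─╴ │ └───┤ │
│   │   │↓ ↰  │↓│
├───┘ ┌─┤ ╷ ╶─┤ │
│     │ │↓│↑ ↰│↓│
│ ┌───┤ ╵ ├─┐ ╵ │
│ │   │↓ ↲│ │↑ ↲│
│ └─┐ ╵ ╶─┘ └───┤
│   │  ↳ → → → B│
└───┴───────────┘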